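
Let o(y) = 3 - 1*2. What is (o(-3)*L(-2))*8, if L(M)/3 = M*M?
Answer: 96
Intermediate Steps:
L(M) = 3*M**2 (L(M) = 3*(M*M) = 3*M**2)
o(y) = 1 (o(y) = 3 - 2 = 1)
(o(-3)*L(-2))*8 = (1*(3*(-2)**2))*8 = (1*(3*4))*8 = (1*12)*8 = 12*8 = 96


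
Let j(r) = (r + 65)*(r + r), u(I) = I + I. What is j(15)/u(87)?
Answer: 400/29 ≈ 13.793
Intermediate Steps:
u(I) = 2*I
j(r) = 2*r*(65 + r) (j(r) = (65 + r)*(2*r) = 2*r*(65 + r))
j(15)/u(87) = (2*15*(65 + 15))/((2*87)) = (2*15*80)/174 = 2400*(1/174) = 400/29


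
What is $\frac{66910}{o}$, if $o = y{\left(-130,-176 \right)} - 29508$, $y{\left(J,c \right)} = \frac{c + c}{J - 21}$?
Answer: $- \frac{5051705}{2227678} \approx -2.2677$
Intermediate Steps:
$y{\left(J,c \right)} = \frac{2 c}{-21 + J}$
$o = - \frac{4455356}{151}$ ($o = 2 \left(-176\right) \frac{1}{-21 - 130} - 29508 = 2 \left(-176\right) \frac{1}{-151} - 29508 = 2 \left(-176\right) \left(- \frac{1}{151}\right) - 29508 = \frac{352}{151} - 29508 = - \frac{4455356}{151} \approx -29506.0$)
$\frac{66910}{o} = \frac{66910}{- \frac{4455356}{151}} = 66910 \left(- \frac{151}{4455356}\right) = - \frac{5051705}{2227678}$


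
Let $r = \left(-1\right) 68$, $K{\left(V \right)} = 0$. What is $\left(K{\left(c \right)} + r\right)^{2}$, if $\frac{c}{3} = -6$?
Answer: $4624$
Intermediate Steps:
$c = -18$ ($c = 3 \left(-6\right) = -18$)
$r = -68$
$\left(K{\left(c \right)} + r\right)^{2} = \left(0 - 68\right)^{2} = \left(-68\right)^{2} = 4624$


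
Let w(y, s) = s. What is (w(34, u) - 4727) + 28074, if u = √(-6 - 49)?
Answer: 23347 + I*√55 ≈ 23347.0 + 7.4162*I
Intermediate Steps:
u = I*√55 (u = √(-55) = I*√55 ≈ 7.4162*I)
(w(34, u) - 4727) + 28074 = (I*√55 - 4727) + 28074 = (-4727 + I*√55) + 28074 = 23347 + I*√55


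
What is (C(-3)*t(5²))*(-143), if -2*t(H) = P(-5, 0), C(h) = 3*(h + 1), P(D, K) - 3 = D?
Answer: 858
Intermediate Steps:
P(D, K) = 3 + D
C(h) = 3 + 3*h (C(h) = 3*(1 + h) = 3 + 3*h)
t(H) = 1 (t(H) = -(3 - 5)/2 = -½*(-2) = 1)
(C(-3)*t(5²))*(-143) = ((3 + 3*(-3))*1)*(-143) = ((3 - 9)*1)*(-143) = -6*1*(-143) = -6*(-143) = 858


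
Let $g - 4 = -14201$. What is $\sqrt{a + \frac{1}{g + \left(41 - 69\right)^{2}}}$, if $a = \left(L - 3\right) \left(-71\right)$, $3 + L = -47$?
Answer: $\frac{\sqrt{676995931734}}{13413} \approx 61.343$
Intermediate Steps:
$L = -50$ ($L = -3 - 47 = -50$)
$g = -14197$ ($g = 4 - 14201 = -14197$)
$a = 3763$ ($a = \left(-50 - 3\right) \left(-71\right) = \left(-53\right) \left(-71\right) = 3763$)
$\sqrt{a + \frac{1}{g + \left(41 - 69\right)^{2}}} = \sqrt{3763 + \frac{1}{-14197 + \left(41 - 69\right)^{2}}} = \sqrt{3763 + \frac{1}{-14197 + \left(-28\right)^{2}}} = \sqrt{3763 + \frac{1}{-14197 + 784}} = \sqrt{3763 + \frac{1}{-13413}} = \sqrt{3763 - \frac{1}{13413}} = \sqrt{\frac{50473118}{13413}} = \frac{\sqrt{676995931734}}{13413}$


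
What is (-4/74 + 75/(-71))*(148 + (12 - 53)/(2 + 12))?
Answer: -5924427/36778 ≈ -161.09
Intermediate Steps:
(-4/74 + 75/(-71))*(148 + (12 - 53)/(2 + 12)) = (-4*1/74 + 75*(-1/71))*(148 - 41/14) = (-2/37 - 75/71)*(148 - 41*1/14) = -2917*(148 - 41/14)/2627 = -2917/2627*2031/14 = -5924427/36778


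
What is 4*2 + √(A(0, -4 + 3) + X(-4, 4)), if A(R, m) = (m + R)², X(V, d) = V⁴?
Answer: 8 + √257 ≈ 24.031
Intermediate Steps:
A(R, m) = (R + m)²
4*2 + √(A(0, -4 + 3) + X(-4, 4)) = 4*2 + √((0 + (-4 + 3))² + (-4)⁴) = 8 + √((0 - 1)² + 256) = 8 + √((-1)² + 256) = 8 + √(1 + 256) = 8 + √257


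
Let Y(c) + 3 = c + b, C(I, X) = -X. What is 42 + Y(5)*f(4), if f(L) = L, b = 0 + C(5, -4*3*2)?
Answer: 146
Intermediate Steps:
b = 24 (b = 0 - (-4*3)*2 = 0 - (-12)*2 = 0 - 1*(-24) = 0 + 24 = 24)
Y(c) = 21 + c (Y(c) = -3 + (c + 24) = -3 + (24 + c) = 21 + c)
42 + Y(5)*f(4) = 42 + (21 + 5)*4 = 42 + 26*4 = 42 + 104 = 146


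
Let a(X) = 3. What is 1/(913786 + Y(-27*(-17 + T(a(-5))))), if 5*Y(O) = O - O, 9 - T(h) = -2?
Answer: 1/913786 ≈ 1.0943e-6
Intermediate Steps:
T(h) = 11 (T(h) = 9 - 1*(-2) = 9 + 2 = 11)
Y(O) = 0 (Y(O) = (O - O)/5 = (⅕)*0 = 0)
1/(913786 + Y(-27*(-17 + T(a(-5))))) = 1/(913786 + 0) = 1/913786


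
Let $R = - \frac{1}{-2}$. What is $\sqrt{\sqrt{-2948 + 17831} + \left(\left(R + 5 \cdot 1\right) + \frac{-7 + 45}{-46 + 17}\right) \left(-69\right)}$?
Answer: $\frac{\sqrt{-972486 + 37004 \sqrt{123}}}{58} \approx 12.926 i$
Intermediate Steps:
$R = \frac{1}{2}$ ($R = \left(-1\right) \left(- \frac{1}{2}\right) = \frac{1}{2} \approx 0.5$)
$\sqrt{\sqrt{-2948 + 17831} + \left(\left(R + 5 \cdot 1\right) + \frac{-7 + 45}{-46 + 17}\right) \left(-69\right)} = \sqrt{\sqrt{-2948 + 17831} + \left(\left(\frac{1}{2} + 5 \cdot 1\right) + \frac{-7 + 45}{-46 + 17}\right) \left(-69\right)} = \sqrt{\sqrt{14883} + \left(\left(\frac{1}{2} + 5\right) + \frac{38}{-29}\right) \left(-69\right)} = \sqrt{11 \sqrt{123} + \left(\frac{11}{2} + 38 \left(- \frac{1}{29}\right)\right) \left(-69\right)} = \sqrt{11 \sqrt{123} + \left(\frac{11}{2} - \frac{38}{29}\right) \left(-69\right)} = \sqrt{11 \sqrt{123} + \frac{243}{58} \left(-69\right)} = \sqrt{11 \sqrt{123} - \frac{16767}{58}} = \sqrt{- \frac{16767}{58} + 11 \sqrt{123}}$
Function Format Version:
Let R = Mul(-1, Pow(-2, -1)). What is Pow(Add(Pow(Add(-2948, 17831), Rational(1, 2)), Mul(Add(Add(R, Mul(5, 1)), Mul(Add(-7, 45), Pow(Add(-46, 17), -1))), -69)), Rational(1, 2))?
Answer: Mul(Rational(1, 58), Pow(Add(-972486, Mul(37004, Pow(123, Rational(1, 2)))), Rational(1, 2))) ≈ Mul(12.926, I)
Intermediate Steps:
R = Rational(1, 2) (R = Mul(-1, Rational(-1, 2)) = Rational(1, 2) ≈ 0.50000)
Pow(Add(Pow(Add(-2948, 17831), Rational(1, 2)), Mul(Add(Add(R, Mul(5, 1)), Mul(Add(-7, 45), Pow(Add(-46, 17), -1))), -69)), Rational(1, 2)) = Pow(Add(Pow(Add(-2948, 17831), Rational(1, 2)), Mul(Add(Add(Rational(1, 2), Mul(5, 1)), Mul(Add(-7, 45), Pow(Add(-46, 17), -1))), -69)), Rational(1, 2)) = Pow(Add(Pow(14883, Rational(1, 2)), Mul(Add(Add(Rational(1, 2), 5), Mul(38, Pow(-29, -1))), -69)), Rational(1, 2)) = Pow(Add(Mul(11, Pow(123, Rational(1, 2))), Mul(Add(Rational(11, 2), Mul(38, Rational(-1, 29))), -69)), Rational(1, 2)) = Pow(Add(Mul(11, Pow(123, Rational(1, 2))), Mul(Add(Rational(11, 2), Rational(-38, 29)), -69)), Rational(1, 2)) = Pow(Add(Mul(11, Pow(123, Rational(1, 2))), Mul(Rational(243, 58), -69)), Rational(1, 2)) = Pow(Add(Mul(11, Pow(123, Rational(1, 2))), Rational(-16767, 58)), Rational(1, 2)) = Pow(Add(Rational(-16767, 58), Mul(11, Pow(123, Rational(1, 2)))), Rational(1, 2))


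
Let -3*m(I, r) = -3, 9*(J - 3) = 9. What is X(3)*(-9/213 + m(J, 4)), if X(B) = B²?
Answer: 612/71 ≈ 8.6197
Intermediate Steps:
J = 4 (J = 3 + (⅑)*9 = 3 + 1 = 4)
m(I, r) = 1 (m(I, r) = -⅓*(-3) = 1)
X(3)*(-9/213 + m(J, 4)) = 3²*(-9/213 + 1) = 9*(-9*1/213 + 1) = 9*(-3/71 + 1) = 9*(68/71) = 612/71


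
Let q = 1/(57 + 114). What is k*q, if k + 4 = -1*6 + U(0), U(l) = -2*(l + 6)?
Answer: -22/171 ≈ -0.12865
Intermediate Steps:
U(l) = -12 - 2*l (U(l) = -2*(6 + l) = -12 - 2*l)
q = 1/171 ≈ 0.0058480
k = -22 (k = -4 + (-1*6 + (-12 - 2*0)) = -4 + (-6 + (-12 + 0)) = -4 + (-6 - 12) = -4 - 18 = -22)
k*q = -22*1/171 = -22/171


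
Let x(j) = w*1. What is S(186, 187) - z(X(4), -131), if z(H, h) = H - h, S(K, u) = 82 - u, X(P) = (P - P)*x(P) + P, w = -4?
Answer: -240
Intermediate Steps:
x(j) = -4 (x(j) = -4*1 = -4)
X(P) = P (X(P) = (P - P)*(-4) + P = 0*(-4) + P = 0 + P = P)
S(186, 187) - z(X(4), -131) = (82 - 1*187) - (4 - 1*(-131)) = (82 - 187) - (4 + 131) = -105 - 1*135 = -105 - 135 = -240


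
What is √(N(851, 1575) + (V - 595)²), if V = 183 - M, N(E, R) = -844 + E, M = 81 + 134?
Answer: 4*√24571 ≈ 627.01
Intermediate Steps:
M = 215
V = -32 (V = 183 - 1*215 = 183 - 215 = -32)
√(N(851, 1575) + (V - 595)²) = √((-844 + 851) + (-32 - 595)²) = √(7 + (-627)²) = √(7 + 393129) = √393136 = 4*√24571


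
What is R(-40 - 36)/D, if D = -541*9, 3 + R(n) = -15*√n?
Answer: 1/1623 + 10*I*√19/1623 ≈ 0.00061614 + 0.026857*I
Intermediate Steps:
R(n) = -3 - 15*√n
D = -4869
R(-40 - 36)/D = (-3 - 15*√(-40 - 36))/(-4869) = (-3 - 30*I*√19)*(-1/4869) = 1/1623 + 10*I*√19/1623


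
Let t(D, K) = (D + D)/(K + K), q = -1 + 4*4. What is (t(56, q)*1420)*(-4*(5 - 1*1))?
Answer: -254464/3 ≈ -84821.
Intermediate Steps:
q = 15 (q = -1 + 16 = 15)
t(D, K) = D/K (t(D, K) = (2*D)/((2*K)) = (2*D)*(1/(2*K)) = D/K)
(t(56, q)*1420)*(-4*(5 - 1*1)) = ((56/15)*1420)*(-4*(5 - 1*1)) = ((56*(1/15))*1420)*(-4*(5 - 1)) = ((56/15)*1420)*(-4*4) = (15904/3)*(-16) = -254464/3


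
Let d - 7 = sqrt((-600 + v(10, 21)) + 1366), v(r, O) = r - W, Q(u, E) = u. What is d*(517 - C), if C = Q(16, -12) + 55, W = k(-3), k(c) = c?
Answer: 3122 + 446*sqrt(779) ≈ 15570.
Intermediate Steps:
W = -3
v(r, O) = 3 + r (v(r, O) = r - 1*(-3) = r + 3 = 3 + r)
C = 71 (C = 16 + 55 = 71)
d = 7 + sqrt(779) (d = 7 + sqrt((-600 + (3 + 10)) + 1366) = 7 + sqrt((-600 + 13) + 1366) = 7 + sqrt(-587 + 1366) = 7 + sqrt(779) ≈ 34.911)
d*(517 - C) = (7 + sqrt(779))*(517 - 1*71) = (7 + sqrt(779))*(517 - 71) = (7 + sqrt(779))*446 = 3122 + 446*sqrt(779)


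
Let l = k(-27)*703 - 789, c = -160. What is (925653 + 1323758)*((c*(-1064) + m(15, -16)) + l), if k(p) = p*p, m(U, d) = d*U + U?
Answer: 1533452721043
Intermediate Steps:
m(U, d) = U + U*d (m(U, d) = U*d + U = U + U*d)
k(p) = p²
l = 511698 (l = (-27)²*703 - 789 = 729*703 - 789 = 512487 - 789 = 511698)
(925653 + 1323758)*((c*(-1064) + m(15, -16)) + l) = (925653 + 1323758)*((-160*(-1064) + 15*(1 - 16)) + 511698) = 2249411*((170240 + 15*(-15)) + 511698) = 2249411*((170240 - 225) + 511698) = 2249411*(170015 + 511698) = 2249411*681713 = 1533452721043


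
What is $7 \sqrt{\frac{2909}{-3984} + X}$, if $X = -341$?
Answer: $\frac{7 i \sqrt{339001797}}{996} \approx 129.4 i$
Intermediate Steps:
$7 \sqrt{\frac{2909}{-3984} + X} = 7 \sqrt{\frac{2909}{-3984} - 341} = 7 \sqrt{2909 \left(- \frac{1}{3984}\right) - 341} = 7 \sqrt{- \frac{2909}{3984} - 341} = 7 \sqrt{- \frac{1361453}{3984}} = 7 \frac{i \sqrt{339001797}}{996} = \frac{7 i \sqrt{339001797}}{996}$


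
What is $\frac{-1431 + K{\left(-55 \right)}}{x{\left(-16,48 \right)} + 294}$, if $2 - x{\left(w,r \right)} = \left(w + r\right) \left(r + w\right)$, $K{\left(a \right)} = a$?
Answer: $\frac{743}{364} \approx 2.0412$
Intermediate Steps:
$x{\left(w,r \right)} = 2 - \left(r + w\right)^{2}$ ($x{\left(w,r \right)} = 2 - \left(w + r\right) \left(r + w\right) = 2 - \left(r + w\right) \left(r + w\right) = 2 - \left(r + w\right)^{2}$)
$\frac{-1431 + K{\left(-55 \right)}}{x{\left(-16,48 \right)} + 294} = \frac{-1431 - 55}{\left(2 - \left(48 - 16\right)^{2}\right) + 294} = - \frac{1486}{\left(2 - 32^{2}\right) + 294} = - \frac{1486}{\left(2 - 1024\right) + 294} = - \frac{1486}{-1022 + 294} = - \frac{1486}{-728} = \left(-1486\right) \left(- \frac{1}{728}\right) = \frac{743}{364}$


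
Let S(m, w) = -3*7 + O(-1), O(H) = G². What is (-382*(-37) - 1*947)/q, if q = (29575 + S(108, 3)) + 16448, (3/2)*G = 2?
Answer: 118683/414034 ≈ 0.28665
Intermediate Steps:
G = 4/3 (G = (⅔)*2 = 4/3 ≈ 1.3333)
O(H) = 16/9 (O(H) = (4/3)² = 16/9)
S(m, w) = -173/9 (S(m, w) = -3*7 + 16/9 = -21 + 16/9 = -173/9)
q = 414034/9 (q = (29575 - 173/9) + 16448 = 266002/9 + 16448 = 414034/9 ≈ 46004.)
(-382*(-37) - 1*947)/q = (-382*(-37) - 1*947)/(414034/9) = (14134 - 947)*(9/414034) = 13187*(9/414034) = 118683/414034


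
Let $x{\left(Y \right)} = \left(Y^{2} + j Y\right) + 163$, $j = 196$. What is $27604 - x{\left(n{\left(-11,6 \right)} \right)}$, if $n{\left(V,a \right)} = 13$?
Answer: $24724$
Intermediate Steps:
$x{\left(Y \right)} = 163 + Y^{2} + 196 Y$ ($x{\left(Y \right)} = \left(Y^{2} + 196 Y\right) + 163 = 163 + Y^{2} + 196 Y$)
$27604 - x{\left(n{\left(-11,6 \right)} \right)} = 27604 - \left(163 + 13^{2} + 196 \cdot 13\right) = 27604 - \left(163 + 169 + 2548\right) = 27604 - 2880 = 24724$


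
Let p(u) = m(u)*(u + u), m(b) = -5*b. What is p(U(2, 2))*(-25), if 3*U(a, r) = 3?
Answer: 250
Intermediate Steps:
U(a, r) = 1 (U(a, r) = (1/3)*3 = 1)
p(u) = -10*u**2 (p(u) = (-5*u)*(u + u) = (-5*u)*(2*u) = -10*u**2)
p(U(2, 2))*(-25) = -10*1**2*(-25) = -10*1*(-25) = -10*(-25) = 250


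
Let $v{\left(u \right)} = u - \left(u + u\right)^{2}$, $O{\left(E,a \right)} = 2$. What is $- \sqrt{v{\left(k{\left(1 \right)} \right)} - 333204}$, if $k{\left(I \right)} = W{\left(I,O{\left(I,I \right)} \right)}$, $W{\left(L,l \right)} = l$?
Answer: $- i \sqrt{333218} \approx - 577.25 i$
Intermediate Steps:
$k{\left(I \right)} = 2$
$v{\left(u \right)} = u - 4 u^{2}$ ($v{\left(u \right)} = u - \left(2 u\right)^{2} = u - 4 u^{2}$)
$- \sqrt{v{\left(k{\left(1 \right)} \right)} - 333204} = - \sqrt{2 \left(1 - 8\right) - 333204} = - \sqrt{2 \left(-7\right) - 333204} = - \sqrt{-14 - 333204} = - \sqrt{-333218} = - i \sqrt{333218}$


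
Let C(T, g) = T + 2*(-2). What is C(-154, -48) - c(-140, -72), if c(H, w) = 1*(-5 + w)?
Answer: -81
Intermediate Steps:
c(H, w) = -5 + w
C(T, g) = -4 + T (C(T, g) = T - 4 = -4 + T)
C(-154, -48) - c(-140, -72) = (-4 - 154) - (-5 - 72) = -158 - 1*(-77) = -158 + 77 = -81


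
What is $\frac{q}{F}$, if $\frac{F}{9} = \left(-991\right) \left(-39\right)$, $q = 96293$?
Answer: $\frac{96293}{347841} \approx 0.27683$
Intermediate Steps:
$F = 347841$ ($F = 9 \left(\left(-991\right) \left(-39\right)\right) = 9 \cdot 38649 = 347841$)
$\frac{q}{F} = \frac{96293}{347841}$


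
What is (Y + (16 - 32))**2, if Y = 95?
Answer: 6241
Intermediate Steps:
(Y + (16 - 32))**2 = (95 + (16 - 32))**2 = (95 - 16)**2 = 79**2 = 6241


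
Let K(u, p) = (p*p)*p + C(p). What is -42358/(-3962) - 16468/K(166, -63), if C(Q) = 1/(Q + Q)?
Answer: 671374454825/62413233463 ≈ 10.757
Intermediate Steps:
C(Q) = 1/(2*Q)
K(u, p) = p**3 + 1/(2*p) (K(u, p) = (p*p)*p + 1/(2*p) = p**2*p + 1/(2*p) = p**3 + 1/(2*p))
-42358/(-3962) - 16468/K(166, -63) = -42358/(-3962) - 16468*(-63/(1/2 + (-63)**4)) = -42358*(-1/3962) - 16468*(-63/(1/2 + 15752961)) = 21179/1981 - 16468/((-1/63*31505923/2)) = 21179/1981 - 16468/(-31505923/126) = 21179/1981 - 16468*(-126/31505923) = 21179/1981 + 2074968/31505923 = 671374454825/62413233463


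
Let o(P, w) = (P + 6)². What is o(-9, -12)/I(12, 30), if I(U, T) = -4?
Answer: -9/4 ≈ -2.2500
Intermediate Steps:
o(P, w) = (6 + P)²
o(-9, -12)/I(12, 30) = (6 - 9)²/(-4) = (-3)²*(-¼) = 9*(-¼) = -9/4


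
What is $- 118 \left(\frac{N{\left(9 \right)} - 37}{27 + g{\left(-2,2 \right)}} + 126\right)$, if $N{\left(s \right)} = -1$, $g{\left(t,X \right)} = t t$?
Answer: $- \frac{456424}{31} \approx -14723.0$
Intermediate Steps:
$g{\left(t,X \right)} = t^{2}$
$- 118 \left(\frac{N{\left(9 \right)} - 37}{27 + g{\left(-2,2 \right)}} + 126\right) = - 118 \left(\frac{-1 - 37}{27 + \left(-2\right)^{2}} + 126\right) = - 118 \left(- \frac{38}{27 + 4} + 126\right) = - 118 \left(- \frac{38}{31} + 126\right) = \left(-118\right) \frac{3868}{31} = - \frac{456424}{31}$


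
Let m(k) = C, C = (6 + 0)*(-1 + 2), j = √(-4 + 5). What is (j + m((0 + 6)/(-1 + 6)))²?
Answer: 49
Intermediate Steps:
j = 1 (j = √1 = 1)
C = 6 (C = 6*1 = 6)
m(k) = 6
(j + m((0 + 6)/(-1 + 6)))² = (1 + 6)² = 7² = 49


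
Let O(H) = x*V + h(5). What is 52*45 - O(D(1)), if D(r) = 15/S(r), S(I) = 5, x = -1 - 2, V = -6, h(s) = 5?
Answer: 2317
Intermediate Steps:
x = -3
D(r) = 3 (D(r) = 15/5 = 15*(1/5) = 3)
O(H) = 23 (O(H) = -3*(-6) + 5 = 18 + 5 = 23)
52*45 - O(D(1)) = 52*45 - 1*23 = 2340 - 23 = 2317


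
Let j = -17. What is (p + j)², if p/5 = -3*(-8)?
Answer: 10609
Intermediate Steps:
p = 120 (p = 5*(-3*(-8)) = 5*24 = 120)
(p + j)² = (120 - 17)² = 103² = 10609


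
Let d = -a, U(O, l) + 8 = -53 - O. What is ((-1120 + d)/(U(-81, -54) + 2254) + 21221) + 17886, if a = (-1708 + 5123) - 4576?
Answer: 88929359/2274 ≈ 39107.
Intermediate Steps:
U(O, l) = -61 - O (U(O, l) = -8 + (-53 - O) = -61 - O)
a = -1161 (a = 3415 - 4576 = -1161)
d = 1161 (d = -1*(-1161) = 1161)
((-1120 + d)/(U(-81, -54) + 2254) + 21221) + 17886 = ((-1120 + 1161)/((-61 - 1*(-81)) + 2254) + 21221) + 17886 = (41/((-61 + 81) + 2254) + 21221) + 17886 = (41/(20 + 2254) + 21221) + 17886 = (41/2274 + 21221) + 17886 = 48256595/2274 + 17886 = 88929359/2274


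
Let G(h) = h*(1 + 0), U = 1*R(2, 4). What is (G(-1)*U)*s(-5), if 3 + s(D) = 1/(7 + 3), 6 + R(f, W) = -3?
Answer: -261/10 ≈ -26.100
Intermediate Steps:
R(f, W) = -9 (R(f, W) = -6 - 3 = -9)
s(D) = -29/10 (s(D) = -3 + 1/(7 + 3) = -3 + 1/10 = -29/10)
U = -9 (U = 1*(-9) = -9)
G(h) = h (G(h) = h*1 = h)
(G(-1)*U)*s(-5) = -1*(-9)*(-29/10) = 9*(-29/10) = -261/10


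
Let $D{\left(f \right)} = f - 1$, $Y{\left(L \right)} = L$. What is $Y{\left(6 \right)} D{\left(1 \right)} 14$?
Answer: $0$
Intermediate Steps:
$D{\left(f \right)} = -1 + f$
$Y{\left(6 \right)} D{\left(1 \right)} 14 = 6 \left(-1 + 1\right) 14 = 6 \cdot 0 \cdot 14 = 0 \cdot 14 = 0$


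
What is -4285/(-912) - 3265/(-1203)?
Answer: 903615/121904 ≈ 7.4125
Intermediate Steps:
-4285/(-912) - 3265/(-1203) = -4285*(-1/912) - 3265*(-1/1203) = 4285/912 + 3265/1203 = 903615/121904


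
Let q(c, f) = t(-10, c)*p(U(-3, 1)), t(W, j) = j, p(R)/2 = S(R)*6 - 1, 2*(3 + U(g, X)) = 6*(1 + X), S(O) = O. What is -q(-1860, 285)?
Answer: 63240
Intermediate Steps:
U(g, X) = 3*X (U(g, X) = -3 + (6*(1 + X))/2 = -3 + (6 + 6*X)/2 = -3 + (3 + 3*X) = 3*X)
p(R) = -2 + 12*R (p(R) = 2*(R*6 - 1) = 2*(6*R - 1) = 2*(-1 + 6*R) = -2 + 12*R)
q(c, f) = 34*c (q(c, f) = c*(-2 + 12*(3*1)) = c*(-2 + 12*3) = c*(-2 + 36) = c*34 = 34*c)
-q(-1860, 285) = -34*(-1860) = -1*(-63240) = 63240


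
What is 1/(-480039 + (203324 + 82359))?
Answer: -1/194356 ≈ -5.1452e-6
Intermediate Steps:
1/(-480039 + (203324 + 82359)) = 1/(-480039 + 285683) = 1/(-194356) = -1/194356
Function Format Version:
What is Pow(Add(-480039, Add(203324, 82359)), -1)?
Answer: Rational(-1, 194356) ≈ -5.1452e-6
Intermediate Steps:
Pow(Add(-480039, Add(203324, 82359)), -1) = Pow(Add(-480039, 285683), -1) = Pow(-194356, -1) = Rational(-1, 194356)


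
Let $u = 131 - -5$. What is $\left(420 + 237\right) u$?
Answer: $89352$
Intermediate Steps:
$u = 136$ ($u = 131 + 5 = 136$)
$\left(420 + 237\right) u = \left(420 + 237\right) 136 = 657 \cdot 136 = 89352$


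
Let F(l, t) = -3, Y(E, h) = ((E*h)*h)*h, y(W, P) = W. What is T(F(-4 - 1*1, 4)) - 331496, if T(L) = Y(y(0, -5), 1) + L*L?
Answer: -331487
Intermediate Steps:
Y(E, h) = E*h³ (Y(E, h) = (E*h²)*h = E*h³)
T(L) = L² (T(L) = 0*1³ + L*L = 0*1 + L² = 0 + L² = L²)
T(F(-4 - 1*1, 4)) - 331496 = (-3)² - 331496 = 9 - 331496 = -331487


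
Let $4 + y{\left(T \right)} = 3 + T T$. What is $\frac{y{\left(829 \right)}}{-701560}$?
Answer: $- \frac{17181}{17539} \approx -0.97959$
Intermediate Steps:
$y{\left(T \right)} = -1 + T^{2}$ ($y{\left(T \right)} = -4 + \left(3 + T T\right) = -4 + \left(3 + T^{2}\right) = -1 + T^{2}$)
$\frac{y{\left(829 \right)}}{-701560} = \frac{-1 + 829^{2}}{-701560} = \left(-1 + 687241\right) \left(- \frac{1}{701560}\right) = 687240 \left(- \frac{1}{701560}\right) = - \frac{17181}{17539}$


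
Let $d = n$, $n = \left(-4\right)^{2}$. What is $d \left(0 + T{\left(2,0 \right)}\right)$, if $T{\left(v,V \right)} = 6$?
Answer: $96$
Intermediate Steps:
$n = 16$
$d = 16$
$d \left(0 + T{\left(2,0 \right)}\right) = 16 \left(0 + 6\right) = 16 \cdot 6 = 96$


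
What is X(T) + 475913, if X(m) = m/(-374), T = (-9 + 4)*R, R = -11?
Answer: 16181037/34 ≈ 4.7591e+5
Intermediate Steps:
T = 55 (T = (-9 + 4)*(-11) = -5*(-11) = 55)
X(m) = -m/374 (X(m) = m*(-1/374) = -m/374)
X(T) + 475913 = -1/374*55 + 475913 = -5/34 + 475913 = 16181037/34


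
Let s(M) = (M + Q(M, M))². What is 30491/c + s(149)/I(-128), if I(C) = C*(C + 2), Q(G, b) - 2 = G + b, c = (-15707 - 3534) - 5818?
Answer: 1520053537/134717184 ≈ 11.283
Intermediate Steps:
c = -25059 (c = -19241 - 5818 = -25059)
Q(G, b) = 2 + G + b (Q(G, b) = 2 + (G + b) = 2 + G + b)
s(M) = (2 + 3*M)² (s(M) = (M + (2 + M + M))² = (M + (2 + 2*M))² = (2 + 3*M)²)
I(C) = C*(2 + C)
30491/c + s(149)/I(-128) = 30491/(-25059) + (2 + 3*149)²/((-128*(2 - 128))) = 30491*(-1/25059) + (2 + 447)²/((-128*(-126))) = -30491/25059 + 449²/16128 = -30491/25059 + 201601*(1/16128) = -30491/25059 + 201601/16128 = 1520053537/134717184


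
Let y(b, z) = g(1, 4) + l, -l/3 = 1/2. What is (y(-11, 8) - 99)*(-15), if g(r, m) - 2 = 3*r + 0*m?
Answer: 2865/2 ≈ 1432.5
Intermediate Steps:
g(r, m) = 2 + 3*r (g(r, m) = 2 + (3*r + 0*m) = 2 + (3*r + 0) = 2 + 3*r)
l = -3/2 ≈ -1.5000
y(b, z) = 7/2 (y(b, z) = (2 + 3*1) - 3/2 = (2 + 3) - 3/2 = 5 - 3/2 = 7/2)
(y(-11, 8) - 99)*(-15) = (7/2 - 99)*(-15) = -191/2*(-15) = 2865/2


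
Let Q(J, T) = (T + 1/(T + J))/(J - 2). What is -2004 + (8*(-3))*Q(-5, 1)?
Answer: -14010/7 ≈ -2001.4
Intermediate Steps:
Q(J, T) = (T + 1/(J + T))/(-2 + J)
-2004 + (8*(-3))*Q(-5, 1) = -2004 + (8*(-3))*((1 + 1² - 5*1)/((-5)² - 2*(-5) - 2*1 - 5*1)) = -2004 - 24*(1 + 1 - 5)/(25 + 10 - 2 - 5) = -2004 - 24*(-3)/28 = -2004 - 6*(-3)/7 = -2004 - 24*(-3/28) = -2004 + 18/7 = -14010/7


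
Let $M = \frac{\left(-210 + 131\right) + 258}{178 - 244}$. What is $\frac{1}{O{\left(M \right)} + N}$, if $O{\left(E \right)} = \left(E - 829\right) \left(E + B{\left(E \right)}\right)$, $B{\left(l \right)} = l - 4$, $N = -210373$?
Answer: $- \frac{2178}{441120671} \approx -4.9374 \cdot 10^{-6}$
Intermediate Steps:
$M = - \frac{179}{66}$ ($M = \frac{-79 + 258}{-66} = 179 \left(- \frac{1}{66}\right) = - \frac{179}{66} \approx -2.7121$)
$B{\left(l \right)} = -4 + l$
$O{\left(E \right)} = \left(-829 + E\right) \left(-4 + 2 E\right)$ ($O{\left(E \right)} = \left(E - 829\right) \left(E + \left(-4 + E\right)\right) = \left(-829 + E\right) \left(-4 + 2 E\right)$)
$\frac{1}{O{\left(M \right)} + N} = \frac{1}{\left(3316 - - \frac{49583}{11} + 2 \left(- \frac{179}{66}\right)^{2}\right) - 210373} = \frac{1}{\left(3316 + \frac{49583}{11} + 2 \cdot \frac{32041}{4356}\right) - 210373} = \frac{1}{\left(3316 + \frac{49583}{11} + \frac{32041}{2178}\right) - 210373} = \frac{1}{\frac{17071723}{2178} - 210373} = \frac{1}{- \frac{441120671}{2178}} = - \frac{2178}{441120671}$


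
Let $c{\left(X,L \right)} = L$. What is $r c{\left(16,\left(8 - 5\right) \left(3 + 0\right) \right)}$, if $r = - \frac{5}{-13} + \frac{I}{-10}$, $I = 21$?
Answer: $- \frac{2007}{130} \approx -15.438$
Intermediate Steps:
$r = - \frac{223}{130}$ ($r = - \frac{5}{-13} + \frac{21}{-10} = \left(-5\right) \left(- \frac{1}{13}\right) + 21 \left(- \frac{1}{10}\right) = \frac{5}{13} - \frac{21}{10} = - \frac{223}{130} \approx -1.7154$)
$r c{\left(16,\left(8 - 5\right) \left(3 + 0\right) \right)} = - \frac{223 \left(8 - 5\right) \left(3 + 0\right)}{130} = - \frac{223 \cdot 3 \cdot 3}{130} = \left(- \frac{223}{130}\right) 9 = - \frac{2007}{130}$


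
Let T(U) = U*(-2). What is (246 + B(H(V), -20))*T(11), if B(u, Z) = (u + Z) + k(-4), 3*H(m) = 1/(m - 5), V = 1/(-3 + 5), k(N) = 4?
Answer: -136576/27 ≈ -5058.4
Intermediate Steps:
V = 1/2 ≈ 0.50000
H(m) = 1/(3*(-5 + m)) (H(m) = 1/(3*(m - 5)) = 1/(3*(-5 + m)))
T(U) = -2*U
B(u, Z) = 4 + Z + u (B(u, Z) = (u + Z) + 4 = (Z + u) + 4 = 4 + Z + u)
(246 + B(H(V), -20))*T(11) = (246 + (4 - 20 + 1/(3*(-5 + 1/2))))*(-2*11) = (246 + (4 - 20 + 1/(3*(-9/2))))*(-22) = (246 + (4 - 20 + (1/3)*(-2/9)))*(-22) = (246 + (4 - 20 - 2/27))*(-22) = (246 - 434/27)*(-22) = (6208/27)*(-22) = -136576/27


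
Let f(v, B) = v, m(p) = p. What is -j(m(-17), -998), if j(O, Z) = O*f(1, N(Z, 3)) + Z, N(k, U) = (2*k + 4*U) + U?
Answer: 1015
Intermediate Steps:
N(k, U) = 2*k + 5*U
j(O, Z) = O + Z (j(O, Z) = O*1 + Z = O + Z)
-j(m(-17), -998) = -(-17 - 998) = -1*(-1015) = 1015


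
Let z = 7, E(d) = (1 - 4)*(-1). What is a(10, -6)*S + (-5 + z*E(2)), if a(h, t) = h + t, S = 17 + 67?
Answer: 352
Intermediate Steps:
E(d) = 3 (E(d) = -3*(-1) = 3)
S = 84
a(10, -6)*S + (-5 + z*E(2)) = (10 - 6)*84 + (-5 + 7*3) = 4*84 + (-5 + 21) = 336 + 16 = 352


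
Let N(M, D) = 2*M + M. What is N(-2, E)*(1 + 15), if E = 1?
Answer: -96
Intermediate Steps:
N(M, D) = 3*M
N(-2, E)*(1 + 15) = (3*(-2))*(1 + 15) = -6*16 = -96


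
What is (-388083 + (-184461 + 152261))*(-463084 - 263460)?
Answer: 305354091952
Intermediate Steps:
(-388083 + (-184461 + 152261))*(-463084 - 263460) = (-388083 - 32200)*(-726544) = -420283*(-726544) = 305354091952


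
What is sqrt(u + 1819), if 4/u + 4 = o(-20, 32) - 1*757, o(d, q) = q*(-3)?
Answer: sqrt(1335959303)/857 ≈ 42.650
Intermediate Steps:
o(d, q) = -3*q
u = -4/857 (u = 4/(-4 + (-3*32 - 1*757)) = 4/(-4 + (-96 - 757)) = 4/(-4 - 853) = 4/(-857) = 4*(-1/857) = -4/857 ≈ -0.0046674)
sqrt(u + 1819) = sqrt(-4/857 + 1819) = sqrt(1558879/857) = sqrt(1335959303)/857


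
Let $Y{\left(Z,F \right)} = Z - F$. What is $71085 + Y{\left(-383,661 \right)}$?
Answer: $70041$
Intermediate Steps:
$71085 + Y{\left(-383,661 \right)} = 71085 - 1044 = 70041$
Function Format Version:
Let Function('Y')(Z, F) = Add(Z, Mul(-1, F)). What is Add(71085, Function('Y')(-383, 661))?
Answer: 70041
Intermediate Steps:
Add(71085, Function('Y')(-383, 661)) = Add(71085, Add(-383, Mul(-1, 661))) = Add(71085, Add(-383, -661)) = Add(71085, -1044) = 70041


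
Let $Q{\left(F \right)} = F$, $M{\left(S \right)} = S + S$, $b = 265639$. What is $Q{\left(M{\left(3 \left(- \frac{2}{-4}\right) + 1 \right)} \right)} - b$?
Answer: $-265634$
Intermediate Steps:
$M{\left(S \right)} = 2 S$
$Q{\left(M{\left(3 \left(- \frac{2}{-4}\right) + 1 \right)} \right)} - b = 2 \left(3 \left(- \frac{2}{-4}\right) + 1\right) - 265639 = 2 \left(3 \left(\left(-2\right) \left(- \frac{1}{4}\right)\right) + 1\right) - 265639 = 2 \left(3 \cdot \frac{1}{2} + 1\right) - 265639 = 2 \left(\frac{3}{2} + 1\right) - 265639 = 2 \cdot \frac{5}{2} - 265639 = 5 - 265639 = -265634$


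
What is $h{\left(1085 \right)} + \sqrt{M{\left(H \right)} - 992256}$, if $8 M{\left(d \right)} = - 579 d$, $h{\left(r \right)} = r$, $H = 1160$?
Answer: $1085 + 3 i \sqrt{119579} \approx 1085.0 + 1037.4 i$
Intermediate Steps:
$M{\left(d \right)} = - \frac{579 d}{8}$ ($M{\left(d \right)} = \frac{\left(-579\right) d}{8} = - \frac{579 d}{8}$)
$h{\left(1085 \right)} + \sqrt{M{\left(H \right)} - 992256} = 1085 + \sqrt{\left(- \frac{579}{8}\right) 1160 - 992256} = 1085 + \sqrt{-83955 - 992256} = 1085 + \sqrt{-1076211} = 1085 + 3 i \sqrt{119579}$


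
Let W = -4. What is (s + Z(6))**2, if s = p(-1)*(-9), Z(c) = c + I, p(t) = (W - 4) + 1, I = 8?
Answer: 5929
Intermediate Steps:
p(t) = -7 (p(t) = (-4 - 4) + 1 = -8 + 1 = -7)
Z(c) = 8 + c (Z(c) = c + 8 = 8 + c)
s = 63 (s = -7*(-9) = 63)
(s + Z(6))**2 = (63 + (8 + 6))**2 = (63 + 14)**2 = 77**2 = 5929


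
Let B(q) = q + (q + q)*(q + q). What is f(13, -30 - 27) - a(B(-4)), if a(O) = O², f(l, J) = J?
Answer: -3657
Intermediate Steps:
B(q) = q + 4*q² (B(q) = q + (2*q)*(2*q) = q + 4*q²)
f(13, -30 - 27) - a(B(-4)) = (-30 - 27) - (-4*(1 + 4*(-4)))² = -57 - (-4*(1 - 16))² = -57 - (-4*(-15))² = -57 - 1*60² = -57 - 1*3600 = -57 - 3600 = -3657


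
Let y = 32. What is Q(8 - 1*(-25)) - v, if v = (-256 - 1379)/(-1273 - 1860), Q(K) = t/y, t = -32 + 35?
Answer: -42921/100256 ≈ -0.42811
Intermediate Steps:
t = 3
Q(K) = 3/32
v = 1635/3133 (v = -1635/(-3133) = -1635*(-1/3133) = 1635/3133 ≈ 0.52186)
Q(8 - 1*(-25)) - v = 3/32 - 1*1635/3133 = 3/32 - 1635/3133 = -42921/100256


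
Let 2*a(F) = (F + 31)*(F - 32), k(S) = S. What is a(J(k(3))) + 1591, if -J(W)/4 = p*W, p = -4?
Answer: 2223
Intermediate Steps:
J(W) = 16*W (J(W) = -(-16)*W = 16*W)
a(F) = (-32 + F)*(31 + F)/2 (a(F) = ((F + 31)*(F - 32))/2 = ((31 + F)*(-32 + F))/2 = ((-32 + F)*(31 + F))/2 = (-32 + F)*(31 + F)/2)
a(J(k(3))) + 1591 = (-496 + (16*3)**2/2 - 8*3) + 1591 = (-496 + (1/2)*48**2 - 1/2*48) + 1591 = (-496 + (1/2)*2304 - 24) + 1591 = (-496 + 1152 - 24) + 1591 = 632 + 1591 = 2223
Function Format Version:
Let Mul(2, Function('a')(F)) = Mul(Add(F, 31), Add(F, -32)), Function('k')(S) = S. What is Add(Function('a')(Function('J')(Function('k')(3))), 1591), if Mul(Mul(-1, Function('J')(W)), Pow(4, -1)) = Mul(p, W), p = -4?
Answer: 2223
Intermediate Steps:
Function('J')(W) = Mul(16, W) (Function('J')(W) = Mul(-4, Mul(-4, W)) = Mul(16, W))
Function('a')(F) = Mul(Rational(1, 2), Add(-32, F), Add(31, F)) (Function('a')(F) = Mul(Rational(1, 2), Mul(Add(F, 31), Add(F, -32))) = Mul(Rational(1, 2), Mul(Add(31, F), Add(-32, F))) = Mul(Rational(1, 2), Mul(Add(-32, F), Add(31, F))) = Mul(Rational(1, 2), Add(-32, F), Add(31, F)))
Add(Function('a')(Function('J')(Function('k')(3))), 1591) = Add(Add(-496, Mul(Rational(1, 2), Pow(Mul(16, 3), 2)), Mul(Rational(-1, 2), Mul(16, 3))), 1591) = Add(Add(-496, Mul(Rational(1, 2), Pow(48, 2)), Mul(Rational(-1, 2), 48)), 1591) = Add(Add(-496, Mul(Rational(1, 2), 2304), -24), 1591) = Add(Add(-496, 1152, -24), 1591) = Add(632, 1591) = 2223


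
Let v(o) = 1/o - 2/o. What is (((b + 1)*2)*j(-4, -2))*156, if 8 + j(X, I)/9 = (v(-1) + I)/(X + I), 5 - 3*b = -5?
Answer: -95316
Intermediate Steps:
b = 10/3 (b = 5/3 - ⅓*(-5) = 5/3 + 5/3 = 10/3 ≈ 3.3333)
v(o) = -1/o (v(o) = 1/o - 2/o = -1/o)
j(X, I) = -72 + 9*(1 + I)/(I + X) (j(X, I) = -72 + 9*((-1/(-1) + I)/(X + I)) = -72 + 9*((-1*(-1) + I)/(I + X)) = -72 + 9*((1 + I)/(I + X)) = -72 + 9*(1 + I)/(I + X))
(((b + 1)*2)*j(-4, -2))*156 = (((10/3 + 1)*2)*(9*(1 - 8*(-4) - 7*(-2))/(-2 - 4)))*156 = (((13/3)*2)*(9*(1 + 32 + 14)/(-6)))*156 = (26*(9*(-⅙)*47)/3)*156 = ((26/3)*(-141/2))*156 = -611*156 = -95316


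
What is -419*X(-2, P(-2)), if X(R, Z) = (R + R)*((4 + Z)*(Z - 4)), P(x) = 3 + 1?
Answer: 0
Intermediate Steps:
P(x) = 4
X(R, Z) = 2*R*(-4 + Z)*(4 + Z) (X(R, Z) = (2*R)*((4 + Z)*(-4 + Z)) = (2*R)*((-4 + Z)*(4 + Z)) = 2*R*(-4 + Z)*(4 + Z))
-419*X(-2, P(-2)) = -838*(-2)*(-16 + 4²) = -838*(-2)*(-16 + 16) = -838*(-2)*0 = -419*0 = 0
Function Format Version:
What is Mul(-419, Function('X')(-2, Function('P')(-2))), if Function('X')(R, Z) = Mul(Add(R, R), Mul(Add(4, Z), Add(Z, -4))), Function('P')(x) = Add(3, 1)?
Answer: 0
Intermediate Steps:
Function('P')(x) = 4
Function('X')(R, Z) = Mul(2, R, Add(-4, Z), Add(4, Z)) (Function('X')(R, Z) = Mul(Mul(2, R), Mul(Add(4, Z), Add(-4, Z))) = Mul(Mul(2, R), Mul(Add(-4, Z), Add(4, Z))) = Mul(2, R, Add(-4, Z), Add(4, Z)))
Mul(-419, Function('X')(-2, Function('P')(-2))) = Mul(-419, Mul(2, -2, Add(-16, Pow(4, 2)))) = Mul(-419, Mul(2, -2, Add(-16, 16))) = Mul(-419, Mul(2, -2, 0)) = Mul(-419, 0) = 0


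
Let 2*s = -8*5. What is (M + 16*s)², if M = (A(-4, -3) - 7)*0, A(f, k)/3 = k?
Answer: 102400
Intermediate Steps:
A(f, k) = 3*k
s = -20 (s = (-8*5)/2 = (½)*(-40) = -20)
M = 0 (M = (3*(-3) - 7)*0 = (-9 - 7)*0 = -16*0 = 0)
(M + 16*s)² = (0 + 16*(-20))² = (0 - 320)² = (-320)² = 102400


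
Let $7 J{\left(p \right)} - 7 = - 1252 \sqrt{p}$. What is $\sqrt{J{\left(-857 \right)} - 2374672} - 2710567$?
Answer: $-2710567 + \frac{\sqrt{-116358879 - 8764 i \sqrt{857}}}{7} \approx -2.7106 \cdot 10^{6} - 1541.0 i$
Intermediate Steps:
$J{\left(p \right)} = 1 - \frac{1252 \sqrt{p}}{7}$ ($J{\left(p \right)} = 1 + \frac{\left(-1252\right) \sqrt{p}}{7} = 1 - \frac{1252 \sqrt{p}}{7}$)
$\sqrt{J{\left(-857 \right)} - 2374672} - 2710567 = \sqrt{\left(1 - \frac{1252 \sqrt{-857}}{7}\right) - 2374672} - 2710567 = \sqrt{\left(1 - \frac{1252 i \sqrt{857}}{7}\right) - 2374672} - 2710567 = \sqrt{-2374671 - \frac{1252 i \sqrt{857}}{7}} - 2710567 = -2710567 + \sqrt{-2374671 - \frac{1252 i \sqrt{857}}{7}}$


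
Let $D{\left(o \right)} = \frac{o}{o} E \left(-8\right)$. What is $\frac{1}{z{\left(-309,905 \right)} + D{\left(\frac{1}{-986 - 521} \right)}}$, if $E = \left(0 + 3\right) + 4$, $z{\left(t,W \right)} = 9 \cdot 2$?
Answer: $- \frac{1}{38} \approx -0.026316$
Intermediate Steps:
$z{\left(t,W \right)} = 18$
$E = 7$ ($E = 3 + 4 = 7$)
$D{\left(o \right)} = -56$ ($D{\left(o \right)} = \frac{o}{o} 7 \left(-8\right) = 1 \cdot 7 \left(-8\right) = 7 \left(-8\right) = -56$)
$\frac{1}{z{\left(-309,905 \right)} + D{\left(\frac{1}{-986 - 521} \right)}} = \frac{1}{18 - 56} = \frac{1}{-38} = - \frac{1}{38}$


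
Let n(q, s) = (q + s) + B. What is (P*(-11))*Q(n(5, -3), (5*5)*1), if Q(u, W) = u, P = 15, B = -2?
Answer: 0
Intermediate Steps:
n(q, s) = -2 + q + s (n(q, s) = (q + s) - 2 = -2 + q + s)
(P*(-11))*Q(n(5, -3), (5*5)*1) = (15*(-11))*(-2 + 5 - 3) = -165*0 = 0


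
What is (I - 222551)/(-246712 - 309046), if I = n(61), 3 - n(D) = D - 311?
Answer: 111149/277879 ≈ 0.39999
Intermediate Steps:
n(D) = 314 - D (n(D) = 3 - (D - 311) = 3 - (-311 + D) = 3 + (311 - D) = 314 - D)
I = 253 (I = 314 - 1*61 = 314 - 61 = 253)
(I - 222551)/(-246712 - 309046) = (253 - 222551)/(-246712 - 309046) = -222298/(-555758) = -222298*(-1/555758) = 111149/277879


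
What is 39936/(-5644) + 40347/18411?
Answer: -2487957/509371 ≈ -4.8844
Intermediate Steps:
39936/(-5644) + 40347/18411 = 39936*(-1/5644) + 40347*(1/18411) = -9984/1411 + 13449/6137 = -2487957/509371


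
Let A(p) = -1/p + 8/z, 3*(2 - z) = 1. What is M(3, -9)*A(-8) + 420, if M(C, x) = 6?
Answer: 8991/20 ≈ 449.55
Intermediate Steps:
z = 5/3 (z = 2 - ⅓*1 = 2 - ⅓ = 5/3 ≈ 1.6667)
A(p) = 24/5 - 1/p (A(p) = -1/p + 8/(5/3) = -1/p + 8*(⅗) = -1/p + 24/5 = 24/5 - 1/p)
M(3, -9)*A(-8) + 420 = 6*(24/5 - 1/(-8)) + 420 = 6*(24/5 - 1*(-⅛)) + 420 = 6*(24/5 + ⅛) + 420 = 6*(197/40) + 420 = 591/20 + 420 = 8991/20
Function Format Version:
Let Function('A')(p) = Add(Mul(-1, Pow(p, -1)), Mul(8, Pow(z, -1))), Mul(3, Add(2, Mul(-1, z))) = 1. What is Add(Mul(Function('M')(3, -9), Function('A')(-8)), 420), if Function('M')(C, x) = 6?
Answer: Rational(8991, 20) ≈ 449.55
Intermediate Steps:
z = Rational(5, 3) (z = Add(2, Mul(Rational(-1, 3), 1)) = Add(2, Rational(-1, 3)) = Rational(5, 3) ≈ 1.6667)
Function('A')(p) = Add(Rational(24, 5), Mul(-1, Pow(p, -1))) (Function('A')(p) = Add(Mul(-1, Pow(p, -1)), Mul(8, Pow(Rational(5, 3), -1))) = Add(Mul(-1, Pow(p, -1)), Mul(8, Rational(3, 5))) = Add(Mul(-1, Pow(p, -1)), Rational(24, 5)) = Add(Rational(24, 5), Mul(-1, Pow(p, -1))))
Add(Mul(Function('M')(3, -9), Function('A')(-8)), 420) = Add(Mul(6, Add(Rational(24, 5), Mul(-1, Pow(-8, -1)))), 420) = Add(Mul(6, Add(Rational(24, 5), Mul(-1, Rational(-1, 8)))), 420) = Add(Mul(6, Add(Rational(24, 5), Rational(1, 8))), 420) = Add(Mul(6, Rational(197, 40)), 420) = Add(Rational(591, 20), 420) = Rational(8991, 20)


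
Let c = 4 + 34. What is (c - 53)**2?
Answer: 225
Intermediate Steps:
c = 38
(c - 53)**2 = (38 - 53)**2 = (-15)**2 = 225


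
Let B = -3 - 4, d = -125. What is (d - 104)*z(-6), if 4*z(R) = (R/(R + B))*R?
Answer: 2061/13 ≈ 158.54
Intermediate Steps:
B = -7
z(R) = R²/(4*(-7 + R)) (z(R) = ((R/(R - 7))*R)/4 = ((R/(-7 + R))*R)/4 = (R²/(-7 + R))/4 = R²/(4*(-7 + R)))
(d - 104)*z(-6) = (-125 - 104)*((¼)*(-6)²/(-7 - 6)) = -229*36/(4*(-13)) = -229*36*(-1)/(4*13) = -229*(-9/13) = 2061/13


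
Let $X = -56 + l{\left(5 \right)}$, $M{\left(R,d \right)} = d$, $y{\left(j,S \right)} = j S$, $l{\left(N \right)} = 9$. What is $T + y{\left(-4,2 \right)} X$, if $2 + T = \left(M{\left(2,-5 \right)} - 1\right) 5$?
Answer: $344$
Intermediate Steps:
$y{\left(j,S \right)} = S j$
$T = -32$ ($T = -2 + \left(-5 - 1\right) 5 = -2 - 30 = -32$)
$X = -47$ ($X = -56 + 9 = -47$)
$T + y{\left(-4,2 \right)} X = -32 + 2 \left(-4\right) \left(-47\right) = -32 - -376 = -32 + 376 = 344$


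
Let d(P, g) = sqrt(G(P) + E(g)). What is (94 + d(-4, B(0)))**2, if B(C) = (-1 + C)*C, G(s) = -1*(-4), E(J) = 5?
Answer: 9409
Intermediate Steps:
G(s) = 4
B(C) = C*(-1 + C)
d(P, g) = 3 (d(P, g) = sqrt(4 + 5) = sqrt(9) = 3)
(94 + d(-4, B(0)))**2 = (94 + 3)**2 = 97**2 = 9409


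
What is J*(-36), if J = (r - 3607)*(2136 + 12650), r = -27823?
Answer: 16730063280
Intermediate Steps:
J = -464723980 (J = (-27823 - 3607)*(2136 + 12650) = -31430*14786 = -464723980)
J*(-36) = -464723980*(-36) = 16730063280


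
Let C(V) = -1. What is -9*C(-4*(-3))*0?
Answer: 0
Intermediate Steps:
-9*C(-4*(-3))*0 = -9*(-1)*0 = 9*0 = 0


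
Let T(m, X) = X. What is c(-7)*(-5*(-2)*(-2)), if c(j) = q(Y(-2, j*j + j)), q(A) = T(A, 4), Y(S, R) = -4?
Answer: -80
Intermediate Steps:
q(A) = 4
c(j) = 4
c(-7)*(-5*(-2)*(-2)) = 4*(-5*(-2)*(-2)) = 4*(10*(-2)) = 4*(-20) = -80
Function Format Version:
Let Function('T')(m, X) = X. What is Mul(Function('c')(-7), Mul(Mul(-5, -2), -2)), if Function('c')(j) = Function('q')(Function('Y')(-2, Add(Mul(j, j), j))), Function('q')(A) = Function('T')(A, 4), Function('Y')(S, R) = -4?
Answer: -80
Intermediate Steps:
Function('q')(A) = 4
Function('c')(j) = 4
Mul(Function('c')(-7), Mul(Mul(-5, -2), -2)) = Mul(4, Mul(Mul(-5, -2), -2)) = Mul(4, Mul(10, -2)) = Mul(4, -20) = -80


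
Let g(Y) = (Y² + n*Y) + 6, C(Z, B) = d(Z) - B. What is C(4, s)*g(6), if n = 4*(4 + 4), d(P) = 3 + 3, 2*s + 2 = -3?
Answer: 1989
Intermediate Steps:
s = -5/2 (s = -1 + (½)*(-3) = -1 - 3/2 = -5/2 ≈ -2.5000)
d(P) = 6
n = 32 (n = 4*8 = 32)
C(Z, B) = 6 - B
g(Y) = 6 + Y² + 32*Y (g(Y) = (Y² + 32*Y) + 6 = 6 + Y² + 32*Y)
C(4, s)*g(6) = (6 - 1*(-5/2))*(6 + 6² + 32*6) = (6 + 5/2)*(6 + 36 + 192) = (17/2)*234 = 1989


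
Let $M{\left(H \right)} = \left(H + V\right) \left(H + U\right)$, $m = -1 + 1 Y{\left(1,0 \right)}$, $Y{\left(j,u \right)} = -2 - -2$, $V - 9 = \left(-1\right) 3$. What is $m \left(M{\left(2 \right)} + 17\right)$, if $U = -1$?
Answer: $-25$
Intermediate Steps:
$V = 6$ ($V = 9 - 3 = 6$)
$Y{\left(j,u \right)} = 0$ ($Y{\left(j,u \right)} = -2 + 2 = 0$)
$m = -1$ ($m = -1 + 1 \cdot 0 = -1 + 0 = -1$)
$M{\left(H \right)} = \left(-1 + H\right) \left(6 + H\right)$ ($M{\left(H \right)} = \left(H + 6\right) \left(H - 1\right) = \left(6 + H\right) \left(-1 + H\right) = \left(-1 + H\right) \left(6 + H\right)$)
$m \left(M{\left(2 \right)} + 17\right) = - (\left(-6 + 2^{2} + 5 \cdot 2\right) + 17) = - (\left(-6 + 4 + 10\right) + 17) = - (8 + 17) = \left(-1\right) 25 = -25$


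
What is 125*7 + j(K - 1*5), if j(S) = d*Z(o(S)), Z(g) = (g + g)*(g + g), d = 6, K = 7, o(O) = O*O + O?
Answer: 1739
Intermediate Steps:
o(O) = O + O**2 (o(O) = O**2 + O = O + O**2)
Z(g) = 4*g**2 (Z(g) = (2*g)*(2*g) = 4*g**2)
j(S) = 24*S**2*(1 + S)**2 (j(S) = 6*(4*(S*(1 + S))**2) = 6*(4*(S**2*(1 + S)**2)) = 6*(4*S**2*(1 + S)**2) = 24*S**2*(1 + S)**2)
125*7 + j(K - 1*5) = 125*7 + 24*(7 - 1*5)**2*(1 + (7 - 1*5))**2 = 875 + 24*(7 - 5)**2*(1 + (7 - 5))**2 = 875 + 24*2**2*(1 + 2)**2 = 875 + 24*4*3**2 = 875 + 24*4*9 = 875 + 864 = 1739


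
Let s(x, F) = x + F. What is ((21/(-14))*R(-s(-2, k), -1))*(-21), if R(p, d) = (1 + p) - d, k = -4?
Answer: 252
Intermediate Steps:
s(x, F) = F + x
R(p, d) = 1 + p - d
((21/(-14))*R(-s(-2, k), -1))*(-21) = ((21/(-14))*(1 - (-4 - 2) - 1*(-1)))*(-21) = ((21*(-1/14))*(1 - 1*(-6) + 1))*(-21) = -3*(1 + 6 + 1)/2*(-21) = -3/2*8*(-21) = -12*(-21) = 252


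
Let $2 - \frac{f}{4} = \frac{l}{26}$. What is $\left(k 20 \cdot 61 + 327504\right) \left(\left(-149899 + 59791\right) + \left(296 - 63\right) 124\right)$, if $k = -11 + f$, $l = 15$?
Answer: $- \frac{255477140352}{13} \approx -1.9652 \cdot 10^{10}$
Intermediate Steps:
$f = \frac{74}{13}$ ($f = 8 - 4 \cdot \frac{15}{26} = 8 - 4 \cdot 15 \cdot \frac{1}{26} = 8 - \frac{30}{13} = \frac{74}{13} \approx 5.6923$)
$k = - \frac{69}{13}$ ($k = -11 + \frac{74}{13} = - \frac{69}{13} \approx -5.3077$)
$\left(k 20 \cdot 61 + 327504\right) \left(\left(-149899 + 59791\right) + \left(296 - 63\right) 124\right) = \left(\left(- \frac{69}{13}\right) 20 \cdot 61 + 327504\right) \left(\left(-149899 + 59791\right) + \left(296 - 63\right) 124\right) = \left(\left(- \frac{1380}{13}\right) 61 + 327504\right) \left(-90108 + 233 \cdot 124\right) = \left(- \frac{84180}{13} + 327504\right) \left(-90108 + 28892\right) = \frac{4173372}{13} \left(-61216\right) = - \frac{255477140352}{13}$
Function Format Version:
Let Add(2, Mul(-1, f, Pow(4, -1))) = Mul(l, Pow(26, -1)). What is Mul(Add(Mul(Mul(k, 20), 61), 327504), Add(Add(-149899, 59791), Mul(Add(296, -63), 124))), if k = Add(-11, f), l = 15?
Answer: Rational(-255477140352, 13) ≈ -1.9652e+10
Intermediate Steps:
f = Rational(74, 13) (f = Add(8, Mul(-4, Mul(15, Pow(26, -1)))) = Add(8, Mul(-4, Mul(15, Rational(1, 26)))) = Add(8, Mul(-4, Rational(15, 26))) = Add(8, Rational(-30, 13)) = Rational(74, 13) ≈ 5.6923)
k = Rational(-69, 13) (k = Add(-11, Rational(74, 13)) = Rational(-69, 13) ≈ -5.3077)
Mul(Add(Mul(Mul(k, 20), 61), 327504), Add(Add(-149899, 59791), Mul(Add(296, -63), 124))) = Mul(Add(Mul(Mul(Rational(-69, 13), 20), 61), 327504), Add(Add(-149899, 59791), Mul(Add(296, -63), 124))) = Mul(Add(Mul(Rational(-1380, 13), 61), 327504), Add(-90108, Mul(233, 124))) = Mul(Add(Rational(-84180, 13), 327504), Add(-90108, 28892)) = Mul(Rational(4173372, 13), -61216) = Rational(-255477140352, 13)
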